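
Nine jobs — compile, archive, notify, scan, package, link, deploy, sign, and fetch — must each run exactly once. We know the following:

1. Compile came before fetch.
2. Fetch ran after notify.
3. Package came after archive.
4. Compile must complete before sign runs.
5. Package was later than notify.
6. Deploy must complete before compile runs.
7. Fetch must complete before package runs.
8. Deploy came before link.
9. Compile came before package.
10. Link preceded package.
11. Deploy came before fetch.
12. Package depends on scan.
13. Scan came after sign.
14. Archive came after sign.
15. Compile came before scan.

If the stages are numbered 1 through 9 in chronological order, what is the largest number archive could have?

Archive must come before package — 1 stage forced after it.
Everything else can be placed before archive in some valid order, so archive can sit as late as position 9 − 1 = 8.

8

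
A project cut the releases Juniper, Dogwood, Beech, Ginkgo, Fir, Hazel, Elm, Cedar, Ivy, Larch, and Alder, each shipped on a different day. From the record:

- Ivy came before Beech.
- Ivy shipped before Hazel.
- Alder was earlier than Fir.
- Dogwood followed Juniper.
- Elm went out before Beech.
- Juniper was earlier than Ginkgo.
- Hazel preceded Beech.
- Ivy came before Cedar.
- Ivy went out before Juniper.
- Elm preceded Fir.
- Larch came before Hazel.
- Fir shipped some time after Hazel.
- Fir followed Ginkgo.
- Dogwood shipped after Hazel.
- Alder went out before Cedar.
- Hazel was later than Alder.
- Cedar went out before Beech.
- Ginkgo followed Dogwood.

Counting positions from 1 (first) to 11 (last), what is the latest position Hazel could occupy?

Hazel must come before Beech, Dogwood, Fir, and Ginkgo — 4 releases forced after it.
Everything else can be placed before Hazel in some valid order, so Hazel can sit as late as position 11 − 4 = 7.

7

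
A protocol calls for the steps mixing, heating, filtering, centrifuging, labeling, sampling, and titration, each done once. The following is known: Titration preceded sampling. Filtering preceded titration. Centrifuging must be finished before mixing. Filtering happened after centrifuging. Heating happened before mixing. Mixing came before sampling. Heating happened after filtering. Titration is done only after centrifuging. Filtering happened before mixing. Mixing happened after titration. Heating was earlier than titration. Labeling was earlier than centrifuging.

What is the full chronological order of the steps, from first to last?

labeling, centrifuging, filtering, heating, titration, mixing, sampling

The constraints fix every adjacent pair, so only one ordering works:
labeling → centrifuging → filtering → heating → titration → mixing → sampling.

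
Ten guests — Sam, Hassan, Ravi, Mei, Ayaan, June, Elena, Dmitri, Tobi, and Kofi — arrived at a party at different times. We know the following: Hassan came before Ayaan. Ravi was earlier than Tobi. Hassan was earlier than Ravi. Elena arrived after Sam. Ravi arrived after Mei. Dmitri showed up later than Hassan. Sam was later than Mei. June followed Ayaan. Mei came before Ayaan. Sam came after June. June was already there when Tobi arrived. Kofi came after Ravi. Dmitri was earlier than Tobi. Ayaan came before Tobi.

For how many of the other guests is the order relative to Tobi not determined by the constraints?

3

Forced before Tobi: Ayaan, Dmitri, Hassan, June, Mei, and Ravi.
That leaves Elena, Kofi, and Sam with no forced order relative to Tobi — 3.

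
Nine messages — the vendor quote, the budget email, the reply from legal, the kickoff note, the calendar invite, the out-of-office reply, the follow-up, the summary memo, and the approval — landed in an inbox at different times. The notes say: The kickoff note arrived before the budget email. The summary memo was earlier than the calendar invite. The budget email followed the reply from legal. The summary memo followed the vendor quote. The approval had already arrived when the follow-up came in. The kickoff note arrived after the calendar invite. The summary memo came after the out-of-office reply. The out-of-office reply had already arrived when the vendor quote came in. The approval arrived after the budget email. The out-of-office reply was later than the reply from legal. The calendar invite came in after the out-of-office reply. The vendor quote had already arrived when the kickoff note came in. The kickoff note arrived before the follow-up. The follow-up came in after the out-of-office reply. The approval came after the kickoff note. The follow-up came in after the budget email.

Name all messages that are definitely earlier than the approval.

the budget email, the calendar invite, the kickoff note, the out-of-office reply, the reply from legal, the summary memo, the vendor quote

Directly stated before the approval: the budget email and the kickoff note.
The calendar invite reaches the approval via the calendar invite → the kickoff note → the approval.
The out-of-office reply reaches the approval via the out-of-office reply → the calendar invite → the kickoff note → the approval.
The reply from legal reaches the approval via the reply from legal → the budget email → the approval.
Likewise the summary memo and the vendor quote each reach the approval by chaining the stated constraints.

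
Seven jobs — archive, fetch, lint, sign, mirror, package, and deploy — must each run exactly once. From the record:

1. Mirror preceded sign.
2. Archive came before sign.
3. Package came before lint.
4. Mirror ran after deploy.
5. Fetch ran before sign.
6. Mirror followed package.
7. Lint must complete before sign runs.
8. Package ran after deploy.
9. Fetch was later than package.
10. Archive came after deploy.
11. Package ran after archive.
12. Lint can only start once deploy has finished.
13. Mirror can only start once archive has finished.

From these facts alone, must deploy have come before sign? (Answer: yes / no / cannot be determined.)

yes

Chain the constraints: deploy → lint → sign. Each link is directly stated, so deploy comes before sign.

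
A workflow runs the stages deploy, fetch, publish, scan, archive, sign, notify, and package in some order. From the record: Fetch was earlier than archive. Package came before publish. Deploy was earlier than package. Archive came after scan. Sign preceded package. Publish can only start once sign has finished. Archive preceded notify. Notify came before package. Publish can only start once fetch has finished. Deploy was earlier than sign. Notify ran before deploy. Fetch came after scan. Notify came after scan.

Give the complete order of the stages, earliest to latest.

The constraints fix every adjacent pair, so only one ordering works:
scan → fetch → archive → notify → deploy → sign → package → publish.

scan, fetch, archive, notify, deploy, sign, package, publish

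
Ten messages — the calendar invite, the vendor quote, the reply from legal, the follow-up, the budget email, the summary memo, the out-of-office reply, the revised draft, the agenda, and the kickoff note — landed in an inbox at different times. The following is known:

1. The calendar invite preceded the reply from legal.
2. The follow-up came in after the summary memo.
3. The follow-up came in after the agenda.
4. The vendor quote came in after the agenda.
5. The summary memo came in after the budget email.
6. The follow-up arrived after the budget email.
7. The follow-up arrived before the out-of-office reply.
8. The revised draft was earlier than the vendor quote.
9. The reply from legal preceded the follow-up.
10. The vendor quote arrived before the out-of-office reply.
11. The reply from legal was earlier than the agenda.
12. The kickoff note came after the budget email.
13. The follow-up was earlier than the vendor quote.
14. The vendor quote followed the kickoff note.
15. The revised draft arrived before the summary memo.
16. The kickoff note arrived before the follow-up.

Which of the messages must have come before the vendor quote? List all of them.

Directly stated before the vendor quote: the agenda, the follow-up, the kickoff note, and the revised draft.
The budget email reaches the vendor quote via the budget email → the kickoff note → the vendor quote.
The calendar invite reaches the vendor quote via the calendar invite → the reply from legal → the agenda → the vendor quote.
The reply from legal reaches the vendor quote via the reply from legal → the agenda → the vendor quote.
Likewise the summary memo reaches the vendor quote by chaining the stated constraints.

the agenda, the budget email, the calendar invite, the follow-up, the kickoff note, the reply from legal, the revised draft, the summary memo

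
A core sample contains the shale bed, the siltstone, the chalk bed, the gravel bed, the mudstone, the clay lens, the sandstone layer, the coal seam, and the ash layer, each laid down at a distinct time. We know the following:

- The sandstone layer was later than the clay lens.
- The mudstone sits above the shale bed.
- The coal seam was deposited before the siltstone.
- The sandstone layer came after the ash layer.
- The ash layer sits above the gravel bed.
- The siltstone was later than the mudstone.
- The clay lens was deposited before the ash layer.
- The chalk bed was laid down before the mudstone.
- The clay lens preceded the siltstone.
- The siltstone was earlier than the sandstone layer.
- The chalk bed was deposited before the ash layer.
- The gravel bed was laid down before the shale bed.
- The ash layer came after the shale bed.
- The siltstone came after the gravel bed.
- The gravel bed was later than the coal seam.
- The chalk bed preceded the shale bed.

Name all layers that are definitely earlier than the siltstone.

the chalk bed, the clay lens, the coal seam, the gravel bed, the mudstone, the shale bed

Directly stated before the siltstone: the clay lens, the coal seam, the gravel bed, and the mudstone.
The chalk bed reaches the siltstone via the chalk bed → the mudstone → the siltstone.
The shale bed reaches the siltstone via the shale bed → the mudstone → the siltstone.
No chain forces the ash layer (or any of the others) ahead of the siltstone.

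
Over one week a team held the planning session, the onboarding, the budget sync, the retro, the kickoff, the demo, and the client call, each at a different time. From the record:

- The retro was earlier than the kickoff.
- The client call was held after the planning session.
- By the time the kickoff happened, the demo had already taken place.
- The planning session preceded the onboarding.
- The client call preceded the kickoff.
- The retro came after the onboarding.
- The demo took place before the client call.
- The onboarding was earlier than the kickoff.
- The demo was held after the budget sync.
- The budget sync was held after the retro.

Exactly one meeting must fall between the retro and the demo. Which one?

the budget sync

Tracing the constraints gives the retro → the budget sync → the demo, so the budget sync sits after the retro and before the demo.
No other meeting is forced both after the retro and before the demo.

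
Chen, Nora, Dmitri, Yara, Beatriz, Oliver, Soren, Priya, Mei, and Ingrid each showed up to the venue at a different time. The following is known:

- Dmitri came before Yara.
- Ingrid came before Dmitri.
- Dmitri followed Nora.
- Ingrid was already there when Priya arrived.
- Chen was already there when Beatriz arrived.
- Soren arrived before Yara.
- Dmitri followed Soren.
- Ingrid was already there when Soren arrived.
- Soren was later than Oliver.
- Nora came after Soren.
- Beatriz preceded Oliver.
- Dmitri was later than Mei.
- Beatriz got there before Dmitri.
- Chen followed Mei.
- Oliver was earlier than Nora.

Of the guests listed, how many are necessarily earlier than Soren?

Directly stated before Soren: Ingrid and Oliver.
Beatriz reaches Soren via Beatriz → Oliver → Soren.
Chen reaches Soren via Chen → Beatriz → Oliver → Soren.
Mei reaches Soren via Mei → Chen → Beatriz → Oliver → Soren.
That's Beatriz, Chen, Ingrid, Mei, and Oliver — 5 in all.

5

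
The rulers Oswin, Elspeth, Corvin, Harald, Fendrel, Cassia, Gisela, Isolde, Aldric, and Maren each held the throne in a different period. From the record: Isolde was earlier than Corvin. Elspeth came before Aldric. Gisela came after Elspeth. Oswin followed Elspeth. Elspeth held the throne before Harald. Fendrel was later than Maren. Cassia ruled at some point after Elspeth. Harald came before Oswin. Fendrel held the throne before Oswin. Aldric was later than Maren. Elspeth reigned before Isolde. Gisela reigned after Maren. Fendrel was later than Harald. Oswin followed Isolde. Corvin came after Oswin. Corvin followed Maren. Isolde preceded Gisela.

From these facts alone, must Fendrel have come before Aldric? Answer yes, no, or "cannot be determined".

No chain of stated constraints runs from Fendrel to Aldric, and none runs from Aldric to Fendrel either.
So the relative order of Fendrel and Aldric is not fixed by the given facts.

cannot be determined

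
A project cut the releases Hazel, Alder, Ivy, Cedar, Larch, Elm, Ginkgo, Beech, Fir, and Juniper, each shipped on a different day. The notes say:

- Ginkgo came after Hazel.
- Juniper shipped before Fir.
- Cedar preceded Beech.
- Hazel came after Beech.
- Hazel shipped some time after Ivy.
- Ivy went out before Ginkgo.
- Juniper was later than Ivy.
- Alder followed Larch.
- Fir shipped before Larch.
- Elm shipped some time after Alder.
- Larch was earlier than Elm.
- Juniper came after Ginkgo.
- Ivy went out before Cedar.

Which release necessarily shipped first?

Ivy

Ivy has a chain of constraints placing it before every other release, so Ivy must be first.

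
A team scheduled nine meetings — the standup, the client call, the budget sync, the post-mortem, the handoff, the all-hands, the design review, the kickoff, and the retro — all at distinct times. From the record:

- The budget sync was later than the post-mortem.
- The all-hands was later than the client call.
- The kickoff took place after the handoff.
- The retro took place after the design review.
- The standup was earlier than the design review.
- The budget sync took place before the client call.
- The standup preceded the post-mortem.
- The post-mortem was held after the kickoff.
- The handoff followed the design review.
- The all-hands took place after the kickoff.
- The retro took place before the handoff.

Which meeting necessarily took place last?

Every other meeting has a chain of constraints placing it before the all-hands, so the all-hands is last.

the all-hands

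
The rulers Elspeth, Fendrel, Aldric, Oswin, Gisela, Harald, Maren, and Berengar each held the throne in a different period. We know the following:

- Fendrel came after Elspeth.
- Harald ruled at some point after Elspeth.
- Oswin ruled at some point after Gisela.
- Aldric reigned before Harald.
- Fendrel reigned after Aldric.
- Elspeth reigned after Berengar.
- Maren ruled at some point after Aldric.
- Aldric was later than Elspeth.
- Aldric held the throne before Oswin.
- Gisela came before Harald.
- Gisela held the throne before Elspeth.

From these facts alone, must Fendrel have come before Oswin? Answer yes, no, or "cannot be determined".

cannot be determined

No chain of stated constraints runs from Fendrel to Oswin, and none runs from Oswin to Fendrel either.
So the relative order of Fendrel and Oswin is not fixed by the given facts.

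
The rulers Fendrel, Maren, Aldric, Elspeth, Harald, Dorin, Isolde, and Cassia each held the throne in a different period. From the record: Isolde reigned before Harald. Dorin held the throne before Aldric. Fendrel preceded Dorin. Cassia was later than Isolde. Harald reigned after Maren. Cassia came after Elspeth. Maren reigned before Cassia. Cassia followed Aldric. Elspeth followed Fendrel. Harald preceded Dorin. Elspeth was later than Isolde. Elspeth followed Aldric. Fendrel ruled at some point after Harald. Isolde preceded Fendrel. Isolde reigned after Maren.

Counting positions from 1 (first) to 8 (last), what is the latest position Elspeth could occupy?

Elspeth must come before Cassia — 1 ruler forced after them.
Everything else can be placed before Elspeth in some valid order, so Elspeth can sit as late as position 8 − 1 = 7.

7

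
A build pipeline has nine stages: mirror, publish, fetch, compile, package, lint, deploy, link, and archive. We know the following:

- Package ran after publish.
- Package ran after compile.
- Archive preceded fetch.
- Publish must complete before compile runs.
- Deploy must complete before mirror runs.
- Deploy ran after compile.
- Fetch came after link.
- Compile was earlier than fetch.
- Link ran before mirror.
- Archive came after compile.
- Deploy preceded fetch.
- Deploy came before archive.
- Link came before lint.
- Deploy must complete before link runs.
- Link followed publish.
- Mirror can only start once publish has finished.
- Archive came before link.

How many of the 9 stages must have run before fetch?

Directly stated before fetch: archive, compile, deploy, and link.
Publish reaches fetch via publish → compile → fetch.
That's archive, compile, deploy, link, and publish — 5 in all.

5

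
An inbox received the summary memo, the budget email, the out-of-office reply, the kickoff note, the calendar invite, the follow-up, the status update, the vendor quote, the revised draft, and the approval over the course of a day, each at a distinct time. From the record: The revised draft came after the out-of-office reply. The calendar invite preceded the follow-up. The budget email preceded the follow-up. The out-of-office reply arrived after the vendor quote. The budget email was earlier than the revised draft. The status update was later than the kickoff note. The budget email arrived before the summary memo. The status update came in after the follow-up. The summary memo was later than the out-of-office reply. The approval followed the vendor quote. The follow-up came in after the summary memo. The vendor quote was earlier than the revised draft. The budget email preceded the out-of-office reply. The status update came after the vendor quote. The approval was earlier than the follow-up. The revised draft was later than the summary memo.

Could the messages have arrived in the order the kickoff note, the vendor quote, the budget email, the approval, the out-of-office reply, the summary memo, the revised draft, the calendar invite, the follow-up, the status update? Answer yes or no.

Check each stated constraint against the proposed order — e.g. the vendor quote is ahead of the status update; the kickoff note is ahead of the status update. Every pair is in the required order; nothing is violated.

yes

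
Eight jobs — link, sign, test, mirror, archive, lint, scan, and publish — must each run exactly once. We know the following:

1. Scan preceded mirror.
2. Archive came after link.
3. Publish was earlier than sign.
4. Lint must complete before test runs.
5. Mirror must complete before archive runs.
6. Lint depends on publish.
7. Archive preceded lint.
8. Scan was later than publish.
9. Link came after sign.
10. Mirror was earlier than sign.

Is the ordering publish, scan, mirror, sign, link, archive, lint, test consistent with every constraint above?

yes

Check each stated constraint against the proposed order — e.g. mirror is ahead of archive; publish is ahead of lint. Every pair is in the required order; nothing is violated.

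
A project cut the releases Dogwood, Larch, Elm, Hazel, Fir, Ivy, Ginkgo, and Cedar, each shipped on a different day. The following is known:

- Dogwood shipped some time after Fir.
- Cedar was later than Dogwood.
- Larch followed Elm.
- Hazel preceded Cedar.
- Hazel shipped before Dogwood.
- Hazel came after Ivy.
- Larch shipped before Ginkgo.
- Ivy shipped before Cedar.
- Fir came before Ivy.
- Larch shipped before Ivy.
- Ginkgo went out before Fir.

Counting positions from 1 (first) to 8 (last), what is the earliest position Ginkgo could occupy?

Elm and Larch must both come before Ginkgo — 2 forced predecessors.
Nothing else is forced ahead of Ginkgo, so its earliest slot is position 2 + 1 = 3.

3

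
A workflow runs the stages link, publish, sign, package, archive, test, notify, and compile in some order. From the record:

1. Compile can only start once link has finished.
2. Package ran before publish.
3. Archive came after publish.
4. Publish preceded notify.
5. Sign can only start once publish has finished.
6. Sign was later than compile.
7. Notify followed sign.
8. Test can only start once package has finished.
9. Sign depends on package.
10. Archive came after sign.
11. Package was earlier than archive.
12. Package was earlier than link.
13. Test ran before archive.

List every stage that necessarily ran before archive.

compile, link, package, publish, sign, test

Directly stated before archive: package, publish, sign, and test.
Compile reaches archive via compile → sign → archive.
Link reaches archive via link → compile → sign → archive.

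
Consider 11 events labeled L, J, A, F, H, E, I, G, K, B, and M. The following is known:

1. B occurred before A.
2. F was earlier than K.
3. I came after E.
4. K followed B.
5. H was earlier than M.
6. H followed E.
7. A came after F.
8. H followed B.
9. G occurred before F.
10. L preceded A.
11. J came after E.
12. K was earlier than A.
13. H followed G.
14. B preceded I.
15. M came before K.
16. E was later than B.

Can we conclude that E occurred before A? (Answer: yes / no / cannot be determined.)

Chain the constraints: E → H → M → K → A. Each link is directly stated, so E comes before A.

yes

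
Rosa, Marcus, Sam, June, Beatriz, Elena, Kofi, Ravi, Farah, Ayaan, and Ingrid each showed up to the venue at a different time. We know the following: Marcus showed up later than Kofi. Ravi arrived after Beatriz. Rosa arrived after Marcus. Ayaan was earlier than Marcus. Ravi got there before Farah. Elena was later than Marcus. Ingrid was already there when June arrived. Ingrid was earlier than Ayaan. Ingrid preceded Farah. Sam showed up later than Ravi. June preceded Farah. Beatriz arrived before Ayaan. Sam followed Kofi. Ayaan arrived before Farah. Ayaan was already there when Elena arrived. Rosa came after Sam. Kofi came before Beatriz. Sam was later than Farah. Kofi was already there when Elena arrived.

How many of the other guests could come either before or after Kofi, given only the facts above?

Forced after Kofi: Ayaan, Beatriz, Elena, Farah, Marcus, Ravi, Rosa, and Sam.
That leaves Ingrid and June with no forced order relative to Kofi — 2.

2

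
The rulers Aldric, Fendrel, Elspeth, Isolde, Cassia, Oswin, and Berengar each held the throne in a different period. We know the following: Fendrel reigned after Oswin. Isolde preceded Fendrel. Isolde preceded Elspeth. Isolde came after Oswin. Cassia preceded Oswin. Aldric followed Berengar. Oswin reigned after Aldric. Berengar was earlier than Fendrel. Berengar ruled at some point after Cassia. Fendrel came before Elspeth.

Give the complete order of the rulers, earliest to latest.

Cassia, Berengar, Aldric, Oswin, Isolde, Fendrel, Elspeth

The constraints fix every adjacent pair, so only one ordering works:
Cassia → Berengar → Aldric → Oswin → Isolde → Fendrel → Elspeth.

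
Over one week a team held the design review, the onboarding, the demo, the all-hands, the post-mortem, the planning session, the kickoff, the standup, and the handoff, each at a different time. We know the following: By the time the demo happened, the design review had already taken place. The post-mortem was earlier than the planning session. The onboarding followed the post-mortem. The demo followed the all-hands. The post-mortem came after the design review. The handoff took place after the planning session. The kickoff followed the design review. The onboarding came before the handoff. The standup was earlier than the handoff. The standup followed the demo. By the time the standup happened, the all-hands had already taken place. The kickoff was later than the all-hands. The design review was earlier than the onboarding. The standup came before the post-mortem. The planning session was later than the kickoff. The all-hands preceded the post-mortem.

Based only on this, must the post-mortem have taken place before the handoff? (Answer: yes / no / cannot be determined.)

Chain the constraints: the post-mortem → the planning session → the handoff. Each link is directly stated, so the post-mortem comes before the handoff.

yes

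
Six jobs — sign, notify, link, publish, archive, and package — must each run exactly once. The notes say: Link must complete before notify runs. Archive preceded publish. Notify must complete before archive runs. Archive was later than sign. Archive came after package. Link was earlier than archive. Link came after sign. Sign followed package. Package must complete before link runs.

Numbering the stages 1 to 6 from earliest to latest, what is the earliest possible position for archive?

Link, notify, package, and sign must all come before archive — 4 forced predecessors.
Nothing else is forced ahead of archive, so its earliest slot is position 4 + 1 = 5.

5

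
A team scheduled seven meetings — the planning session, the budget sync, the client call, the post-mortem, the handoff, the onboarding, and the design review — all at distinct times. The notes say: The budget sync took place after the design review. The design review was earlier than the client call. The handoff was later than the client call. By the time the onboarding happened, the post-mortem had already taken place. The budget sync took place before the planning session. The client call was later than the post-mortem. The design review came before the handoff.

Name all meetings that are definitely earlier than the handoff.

the client call, the design review, the post-mortem

Directly stated before the handoff: the client call and the design review.
The post-mortem reaches the handoff via the post-mortem → the client call → the handoff.
No chain forces the budget sync (or any of the others) ahead of the handoff.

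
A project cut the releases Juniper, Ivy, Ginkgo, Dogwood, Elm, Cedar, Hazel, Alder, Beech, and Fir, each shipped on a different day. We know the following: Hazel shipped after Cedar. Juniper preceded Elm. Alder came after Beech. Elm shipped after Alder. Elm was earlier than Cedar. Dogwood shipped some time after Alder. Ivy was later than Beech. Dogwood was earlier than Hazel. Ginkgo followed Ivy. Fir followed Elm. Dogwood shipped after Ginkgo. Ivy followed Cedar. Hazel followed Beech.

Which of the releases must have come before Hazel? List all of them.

Alder, Beech, Cedar, Dogwood, Elm, Ginkgo, Ivy, Juniper

Directly stated before Hazel: Beech, Cedar, and Dogwood.
Alder reaches Hazel via Alder → Dogwood → Hazel.
Elm reaches Hazel via Elm → Cedar → Hazel.
Ginkgo reaches Hazel via Ginkgo → Dogwood → Hazel.
Likewise Ivy and Juniper each reach Hazel by chaining the stated constraints.
No chain forces Fir ahead of Hazel.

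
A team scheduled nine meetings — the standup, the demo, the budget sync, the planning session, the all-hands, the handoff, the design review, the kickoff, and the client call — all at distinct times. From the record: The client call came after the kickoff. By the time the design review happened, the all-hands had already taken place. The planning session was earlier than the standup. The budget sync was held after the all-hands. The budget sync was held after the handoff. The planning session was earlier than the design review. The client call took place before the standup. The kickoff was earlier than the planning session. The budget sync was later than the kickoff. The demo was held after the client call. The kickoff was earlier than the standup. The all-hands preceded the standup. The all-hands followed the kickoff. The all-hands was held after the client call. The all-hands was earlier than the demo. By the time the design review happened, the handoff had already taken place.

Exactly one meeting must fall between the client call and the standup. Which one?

the all-hands

Tracing the constraints gives the client call → the all-hands → the standup, so the all-hands sits after the client call and before the standup.
No other meeting is forced both after the client call and before the standup.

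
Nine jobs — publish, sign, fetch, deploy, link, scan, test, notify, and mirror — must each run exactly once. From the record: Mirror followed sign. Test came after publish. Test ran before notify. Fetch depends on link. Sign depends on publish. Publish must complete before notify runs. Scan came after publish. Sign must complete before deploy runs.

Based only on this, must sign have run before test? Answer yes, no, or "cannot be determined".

cannot be determined

No chain of stated constraints runs from sign to test, and none runs from test to sign either.
So the relative order of sign and test is not fixed by the given facts.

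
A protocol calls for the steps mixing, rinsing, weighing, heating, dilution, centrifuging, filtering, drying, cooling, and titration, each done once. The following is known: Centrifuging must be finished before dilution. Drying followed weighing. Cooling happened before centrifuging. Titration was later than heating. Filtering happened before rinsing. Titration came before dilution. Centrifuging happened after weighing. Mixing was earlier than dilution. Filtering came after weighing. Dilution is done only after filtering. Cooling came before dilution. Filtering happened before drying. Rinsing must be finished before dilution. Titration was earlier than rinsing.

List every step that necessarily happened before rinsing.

Directly stated before rinsing: filtering and titration.
Heating reaches rinsing via heating → titration → rinsing.
Weighing reaches rinsing via weighing → filtering → rinsing.

filtering, heating, titration, weighing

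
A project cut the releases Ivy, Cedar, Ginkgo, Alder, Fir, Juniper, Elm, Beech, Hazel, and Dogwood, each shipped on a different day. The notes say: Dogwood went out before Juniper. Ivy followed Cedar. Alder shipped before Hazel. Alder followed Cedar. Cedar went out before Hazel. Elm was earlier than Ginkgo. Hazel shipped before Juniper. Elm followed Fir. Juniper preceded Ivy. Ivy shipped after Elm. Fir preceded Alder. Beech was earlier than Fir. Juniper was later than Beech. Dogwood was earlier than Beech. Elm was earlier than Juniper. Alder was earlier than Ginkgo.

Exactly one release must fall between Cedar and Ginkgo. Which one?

Alder

Tracing the constraints gives Cedar → Alder → Ginkgo, so Alder sits after Cedar and before Ginkgo.
No other release is forced both after Cedar and before Ginkgo.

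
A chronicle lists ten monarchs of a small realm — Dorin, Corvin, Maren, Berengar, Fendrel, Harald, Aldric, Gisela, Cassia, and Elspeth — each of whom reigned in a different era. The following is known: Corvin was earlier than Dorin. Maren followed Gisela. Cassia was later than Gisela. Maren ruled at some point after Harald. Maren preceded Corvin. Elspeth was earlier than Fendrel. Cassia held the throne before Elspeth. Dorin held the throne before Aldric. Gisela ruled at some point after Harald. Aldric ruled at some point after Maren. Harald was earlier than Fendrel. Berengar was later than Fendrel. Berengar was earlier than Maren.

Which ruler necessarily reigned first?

Harald has a chain of constraints placing them before every other ruler, so Harald must be first.

Harald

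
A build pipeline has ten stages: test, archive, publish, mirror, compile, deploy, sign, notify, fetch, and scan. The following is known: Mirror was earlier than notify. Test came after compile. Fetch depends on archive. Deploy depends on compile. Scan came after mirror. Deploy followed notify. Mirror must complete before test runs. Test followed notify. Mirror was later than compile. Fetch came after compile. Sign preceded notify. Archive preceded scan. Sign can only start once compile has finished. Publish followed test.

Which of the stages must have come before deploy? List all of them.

Directly stated before deploy: compile and notify.
Mirror reaches deploy via mirror → notify → deploy.
Sign reaches deploy via sign → notify → deploy.
No chain forces fetch (or any of the others) ahead of deploy.

compile, mirror, notify, sign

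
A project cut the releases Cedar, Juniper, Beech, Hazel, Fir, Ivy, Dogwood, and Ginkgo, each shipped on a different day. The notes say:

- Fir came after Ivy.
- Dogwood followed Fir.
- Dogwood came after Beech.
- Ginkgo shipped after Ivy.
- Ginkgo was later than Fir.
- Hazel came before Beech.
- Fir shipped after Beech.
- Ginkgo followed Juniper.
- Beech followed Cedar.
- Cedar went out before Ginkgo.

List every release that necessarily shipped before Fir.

Directly stated before Fir: Beech and Ivy.
Cedar reaches Fir via Cedar → Beech → Fir.
Hazel reaches Fir via Hazel → Beech → Fir.

Beech, Cedar, Hazel, Ivy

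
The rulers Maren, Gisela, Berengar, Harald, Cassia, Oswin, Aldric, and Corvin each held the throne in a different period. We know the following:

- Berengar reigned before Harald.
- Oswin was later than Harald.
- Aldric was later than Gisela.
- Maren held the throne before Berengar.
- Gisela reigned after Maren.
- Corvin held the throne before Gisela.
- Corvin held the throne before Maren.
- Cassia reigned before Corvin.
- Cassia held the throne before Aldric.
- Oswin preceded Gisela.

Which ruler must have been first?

Cassia has a chain of constraints placing them before every other ruler, so Cassia must be first.

Cassia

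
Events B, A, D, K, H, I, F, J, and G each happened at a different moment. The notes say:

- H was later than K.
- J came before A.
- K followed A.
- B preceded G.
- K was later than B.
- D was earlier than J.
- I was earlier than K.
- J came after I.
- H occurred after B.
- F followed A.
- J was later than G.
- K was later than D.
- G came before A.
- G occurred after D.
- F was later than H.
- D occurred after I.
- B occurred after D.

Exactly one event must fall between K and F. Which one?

Tracing the constraints gives K → H → F, so H sits after K and before F.
No other event is forced both after K and before F.

H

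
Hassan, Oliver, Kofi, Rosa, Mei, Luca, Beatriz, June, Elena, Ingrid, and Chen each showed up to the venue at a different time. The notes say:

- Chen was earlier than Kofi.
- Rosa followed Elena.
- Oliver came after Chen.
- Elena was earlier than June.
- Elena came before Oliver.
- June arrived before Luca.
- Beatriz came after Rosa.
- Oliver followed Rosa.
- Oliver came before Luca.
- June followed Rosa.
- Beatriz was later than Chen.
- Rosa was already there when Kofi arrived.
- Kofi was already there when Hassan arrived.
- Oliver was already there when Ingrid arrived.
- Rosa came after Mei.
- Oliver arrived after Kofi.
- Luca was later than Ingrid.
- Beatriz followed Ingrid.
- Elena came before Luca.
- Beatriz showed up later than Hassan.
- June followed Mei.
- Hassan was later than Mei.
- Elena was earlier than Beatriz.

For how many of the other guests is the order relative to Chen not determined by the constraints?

Forced after Chen: Beatriz, Hassan, Ingrid, Kofi, Luca, and Oliver.
That leaves Elena, June, Mei, and Rosa with no forced order relative to Chen — 4.

4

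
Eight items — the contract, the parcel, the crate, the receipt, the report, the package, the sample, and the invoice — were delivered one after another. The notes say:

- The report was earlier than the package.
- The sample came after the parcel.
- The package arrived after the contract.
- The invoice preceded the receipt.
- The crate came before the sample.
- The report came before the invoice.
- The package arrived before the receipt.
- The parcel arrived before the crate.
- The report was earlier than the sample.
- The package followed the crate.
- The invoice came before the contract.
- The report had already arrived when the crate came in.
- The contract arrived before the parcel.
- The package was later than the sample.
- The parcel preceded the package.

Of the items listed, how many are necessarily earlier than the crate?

Directly stated before the crate: the parcel and the report.
The contract reaches the crate via the contract → the parcel → the crate.
The invoice reaches the crate via the invoice → the contract → the parcel → the crate.
No chain forces the package (or any of the others) ahead of the crate.
That's the contract, the invoice, the parcel, and the report — 4 in all.

4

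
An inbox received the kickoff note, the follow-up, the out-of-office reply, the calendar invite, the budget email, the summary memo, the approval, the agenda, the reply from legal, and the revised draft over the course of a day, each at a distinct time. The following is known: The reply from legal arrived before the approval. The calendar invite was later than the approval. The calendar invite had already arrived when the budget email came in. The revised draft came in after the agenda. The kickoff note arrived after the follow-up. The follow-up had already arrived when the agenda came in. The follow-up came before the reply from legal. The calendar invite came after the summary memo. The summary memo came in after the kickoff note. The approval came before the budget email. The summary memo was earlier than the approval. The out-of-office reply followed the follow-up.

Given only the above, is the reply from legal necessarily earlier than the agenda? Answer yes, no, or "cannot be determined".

cannot be determined

No chain of stated constraints runs from the reply from legal to the agenda, and none runs from the agenda to the reply from legal either.
So the relative order of the reply from legal and the agenda is not fixed by the given facts.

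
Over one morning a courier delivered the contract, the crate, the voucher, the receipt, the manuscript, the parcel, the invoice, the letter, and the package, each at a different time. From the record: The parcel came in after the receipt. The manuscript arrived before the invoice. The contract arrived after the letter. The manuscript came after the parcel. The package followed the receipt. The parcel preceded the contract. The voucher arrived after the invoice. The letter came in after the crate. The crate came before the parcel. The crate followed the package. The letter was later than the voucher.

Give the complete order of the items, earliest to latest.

The constraints fix every adjacent pair, so only one ordering works:
the receipt → the package → the crate → the parcel → the manuscript → the invoice → the voucher → the letter → the contract.

the receipt, the package, the crate, the parcel, the manuscript, the invoice, the voucher, the letter, the contract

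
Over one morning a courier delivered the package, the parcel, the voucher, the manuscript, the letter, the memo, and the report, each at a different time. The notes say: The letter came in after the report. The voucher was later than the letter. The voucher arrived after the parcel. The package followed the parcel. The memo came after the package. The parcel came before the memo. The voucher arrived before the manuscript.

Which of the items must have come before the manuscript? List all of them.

Directly stated before the manuscript: the voucher.
The letter reaches the manuscript via the letter → the voucher → the manuscript.
The parcel reaches the manuscript via the parcel → the voucher → the manuscript.
The report reaches the manuscript via the report → the letter → the voucher → the manuscript.
No chain forces the package (or any of the others) ahead of the manuscript.

the letter, the parcel, the report, the voucher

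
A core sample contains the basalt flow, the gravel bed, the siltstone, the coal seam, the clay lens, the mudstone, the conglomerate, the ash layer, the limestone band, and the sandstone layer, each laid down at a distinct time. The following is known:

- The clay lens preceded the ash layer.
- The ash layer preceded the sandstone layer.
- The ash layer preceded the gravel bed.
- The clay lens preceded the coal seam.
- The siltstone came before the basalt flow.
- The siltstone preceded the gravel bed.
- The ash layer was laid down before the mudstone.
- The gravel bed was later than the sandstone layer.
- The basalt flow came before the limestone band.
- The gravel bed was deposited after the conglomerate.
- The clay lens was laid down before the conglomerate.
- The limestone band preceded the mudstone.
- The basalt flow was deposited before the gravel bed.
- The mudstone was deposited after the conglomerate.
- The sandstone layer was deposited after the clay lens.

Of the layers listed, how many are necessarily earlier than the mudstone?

6

Directly stated before the mudstone: the ash layer, the conglomerate, and the limestone band.
The basalt flow reaches the mudstone via the basalt flow → the limestone band → the mudstone.
The clay lens reaches the mudstone via the clay lens → the ash layer → the mudstone.
The siltstone reaches the mudstone via the siltstone → the basalt flow → the limestone band → the mudstone.
That's the ash layer, the basalt flow, the clay lens, the conglomerate, the limestone band, and the siltstone — 6 in all.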